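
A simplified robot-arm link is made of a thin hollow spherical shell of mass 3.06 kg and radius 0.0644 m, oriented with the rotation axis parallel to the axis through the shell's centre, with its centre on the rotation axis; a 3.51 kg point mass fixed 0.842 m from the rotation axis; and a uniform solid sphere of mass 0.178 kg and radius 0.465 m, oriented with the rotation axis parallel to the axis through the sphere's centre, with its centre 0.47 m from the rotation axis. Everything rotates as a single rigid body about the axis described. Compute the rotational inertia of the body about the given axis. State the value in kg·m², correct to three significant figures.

Spherical shell: I_cm = (2/3)MR² = (2/3)(3.06)(0.0644)² = 0.0084606 kg·m²; axis through the centre, so I = 0.0084606 kg·m².
Point mass: I_cm = 0; centre at d = 0.842 m, so the parallel axis theorem gives I = 0 + (3.51)(0.842)² = 2.4885 kg·m².
Solid sphere: I_cm = (2/5)MR² = (2/5)(0.178)(0.465)² = 0.015395 kg·m²; centre at d = 0.47 m, so the parallel axis theorem gives I = 0.015395 + (0.178)(0.47)² = 0.054715 kg·m².
Total I = 0.0084606 + 2.4885 + 0.054715 = 2.5516 kg·m².

2.55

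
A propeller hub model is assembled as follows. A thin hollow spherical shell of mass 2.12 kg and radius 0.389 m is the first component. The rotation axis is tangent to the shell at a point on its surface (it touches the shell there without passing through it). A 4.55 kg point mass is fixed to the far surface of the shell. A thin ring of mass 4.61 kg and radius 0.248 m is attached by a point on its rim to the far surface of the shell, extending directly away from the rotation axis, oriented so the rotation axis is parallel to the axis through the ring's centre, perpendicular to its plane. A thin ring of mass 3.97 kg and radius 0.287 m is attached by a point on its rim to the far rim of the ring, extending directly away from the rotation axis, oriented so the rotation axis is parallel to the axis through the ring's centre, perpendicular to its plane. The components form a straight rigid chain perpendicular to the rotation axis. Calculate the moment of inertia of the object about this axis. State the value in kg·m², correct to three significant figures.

Spherical shell: I_cm = (2/3)MR² = (2/3)(2.12)(0.389)² = 0.21387 kg·m²; centre at d = 0.389 m, so I = I_cm + Md² gives I = 0.21387 + (2.12)(0.389)² = 0.53467 kg·m².
Point mass: I_cm = 0; centre at d = 0.389 + 0.389 = 0.778 m, so I = I_cm + Md² gives I = 0 + (4.55)(0.778)² = 2.754 kg·m².
Thin ring: I_cm = MR² = (4.61)(0.248)² = 0.28353 kg·m²; centre at d = 0.389 + 0.389 + 0.248 = 1.026 m, so I = I_cm + Md² gives I = 0.28353 + (4.61)(1.026)² = 5.1364 kg·m².
Thin ring: I_cm = MR² = (3.97)(0.287)² = 0.327 kg·m²; centre at d = 0.389 + 0.389 + 0.248 + 0.248 + 0.287 = 1.561 m, so I = I_cm + Md² gives I = 0.327 + (3.97)(1.561)² = 10.001 kg·m².
Total I = 0.53467 + 2.754 + 5.1364 + 10.001 = 18.426 kg·m².

18.4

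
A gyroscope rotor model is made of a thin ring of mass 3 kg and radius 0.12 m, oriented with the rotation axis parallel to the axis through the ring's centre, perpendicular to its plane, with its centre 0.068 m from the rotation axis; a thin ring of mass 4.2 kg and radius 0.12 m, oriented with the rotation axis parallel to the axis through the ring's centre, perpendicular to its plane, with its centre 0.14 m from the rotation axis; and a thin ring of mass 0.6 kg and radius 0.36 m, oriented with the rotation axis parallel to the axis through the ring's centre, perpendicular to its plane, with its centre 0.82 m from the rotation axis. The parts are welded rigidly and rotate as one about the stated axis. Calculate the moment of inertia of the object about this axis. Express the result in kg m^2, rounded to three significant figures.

0.681

Thin ring: I_cm = MR² = (3)(0.12)² = 0.0432 kg m^2; centre at d = 0.068 m, so the parallel axis theorem gives I = 0.0432 + (3)(0.068)² = 0.057072 kg m^2.
Thin ring: I_cm = MR² = (4.2)(0.12)² = 0.06048 kg m^2; centre at d = 0.14 m, so the parallel axis theorem gives I = 0.06048 + (4.2)(0.14)² = 0.1428 kg m^2.
Thin ring: I_cm = MR² = (0.6)(0.36)² = 0.07776 kg m^2; centre at d = 0.82 m, so the parallel axis theorem gives I = 0.07776 + (0.6)(0.82)² = 0.4812 kg m^2.
Total I = 0.057072 + 0.1428 + 0.4812 = 0.68107 kg m^2.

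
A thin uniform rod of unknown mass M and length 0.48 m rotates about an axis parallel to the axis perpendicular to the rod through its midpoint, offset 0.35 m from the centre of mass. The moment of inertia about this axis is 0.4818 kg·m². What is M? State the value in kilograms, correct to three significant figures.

I = I_cm + Md² = (1/12)ML² + Md² = M·[0.0833333·(0.48)² + (0.35)²] = M·0.1417.
So M = 0.4818 / 0.1417 = 3.4001 kg.

3.40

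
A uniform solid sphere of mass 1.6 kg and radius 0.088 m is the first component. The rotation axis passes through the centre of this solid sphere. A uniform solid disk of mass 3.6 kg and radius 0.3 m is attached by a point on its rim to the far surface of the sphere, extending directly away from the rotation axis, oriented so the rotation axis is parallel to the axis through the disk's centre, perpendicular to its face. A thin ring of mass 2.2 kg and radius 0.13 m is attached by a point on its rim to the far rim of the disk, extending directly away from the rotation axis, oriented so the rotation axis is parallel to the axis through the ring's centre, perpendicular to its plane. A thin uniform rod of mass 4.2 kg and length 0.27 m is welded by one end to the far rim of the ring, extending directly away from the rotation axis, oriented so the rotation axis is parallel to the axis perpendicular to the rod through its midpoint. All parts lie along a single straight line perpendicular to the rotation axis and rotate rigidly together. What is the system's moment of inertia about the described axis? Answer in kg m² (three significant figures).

7.17

Solid sphere: I_cm = (2/5)MR² = (2/5)(1.6)(0.088)² = 0.0049562 kg m²; axis through the centre, so I = 0.0049562 kg m².
Solid disk: I_cm = (1/2)MR² = (1/2)(3.6)(0.3)² = 0.162 kg m²; centre at d = 0.088 + 0.3 = 0.388 m, so the parallel axis theorem gives I = 0.162 + (3.6)(0.388)² = 0.70396 kg m².
Thin ring: I_cm = MR² = (2.2)(0.13)² = 0.03718 kg m²; centre at d = 0.088 + 0.3 + 0.3 + 0.13 = 0.818 m, so the parallel axis theorem gives I = 0.03718 + (2.2)(0.818)² = 1.5093 kg m².
Thin rod: I_cm = (1/12)ML² = (1/12)(4.2)(0.27)² = 0.025515 kg m²; centre at d = 0.088 + 0.3 + 0.3 + 0.13 + 0.13 + 0.135 = 1.083 m, so the parallel axis theorem gives I = 0.025515 + (4.2)(1.083)² = 4.9516 kg m².
Total I = 0.0049562 + 0.70396 + 1.5093 + 4.9516 = 7.1698 kg m².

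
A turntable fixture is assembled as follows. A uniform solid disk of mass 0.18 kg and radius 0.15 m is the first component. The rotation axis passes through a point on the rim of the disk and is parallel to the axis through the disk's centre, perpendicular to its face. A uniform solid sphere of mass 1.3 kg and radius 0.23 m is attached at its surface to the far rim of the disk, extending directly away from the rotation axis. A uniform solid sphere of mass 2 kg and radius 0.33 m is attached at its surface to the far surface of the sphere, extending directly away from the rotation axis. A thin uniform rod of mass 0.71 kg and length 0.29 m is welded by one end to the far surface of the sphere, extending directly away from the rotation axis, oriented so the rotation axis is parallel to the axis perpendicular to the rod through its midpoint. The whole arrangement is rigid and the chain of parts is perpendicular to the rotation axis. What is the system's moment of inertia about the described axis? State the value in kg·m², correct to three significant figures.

4.61

Solid disk: I_cm = (1/2)MR² = (1/2)(0.18)(0.15)² = 0.002025 kg·m²; centre at d = 0.15 m, so I = I_cm + Md² gives I = 0.002025 + (0.18)(0.15)² = 0.006075 kg·m².
Solid sphere: I_cm = (2/5)MR² = (2/5)(1.3)(0.23)² = 0.027508 kg·m²; centre at d = 0.15 + 0.15 + 0.23 = 0.53 m, so I = I_cm + Md² gives I = 0.027508 + (1.3)(0.53)² = 0.39268 kg·m².
Solid sphere: I_cm = (2/5)MR² = (2/5)(2)(0.33)² = 0.08712 kg·m²; centre at d = 0.15 + 0.15 + 0.23 + 0.23 + 0.33 = 1.09 m, so I = I_cm + Md² gives I = 0.08712 + (2)(1.09)² = 2.4633 kg·m².
Thin rod: I_cm = (1/12)ML² = (1/12)(0.71)(0.29)² = 0.0049759 kg·m²; centre at d = 0.15 + 0.15 + 0.23 + 0.23 + 0.33 + 0.33 + 0.145 = 1.565 m, so I = I_cm + Md² gives I = 0.0049759 + (0.71)(1.565)² = 1.7439 kg·m².
Total I = 0.006075 + 0.39268 + 2.4633 + 1.7439 = 4.606 kg·m².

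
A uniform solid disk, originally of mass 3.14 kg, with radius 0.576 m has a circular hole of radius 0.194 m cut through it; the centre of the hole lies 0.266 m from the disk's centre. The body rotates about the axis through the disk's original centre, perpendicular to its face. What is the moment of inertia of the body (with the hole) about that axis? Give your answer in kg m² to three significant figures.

Unpierced body about its centre: I₀ = (1/2)MR² = (1/2)(3.14)(0.576)² = 0.52089 kg m².
The removed disk has mass m = M·(r/R)² = (3.14)(0.194/0.576)² = 0.3562 kg (same uniform areal density).
Its moment of inertia about the rotation axis (parallel-axis theorem): I_hole = (1/2)mr² + md² = (1/2)(0.3562)(0.194)² + (0.3562)(0.266)² = 0.031906 kg m².
Treating the hole as negative mass, I = I₀ − I_hole = 0.52089 − 0.031906 = 0.48898 kg m².

0.489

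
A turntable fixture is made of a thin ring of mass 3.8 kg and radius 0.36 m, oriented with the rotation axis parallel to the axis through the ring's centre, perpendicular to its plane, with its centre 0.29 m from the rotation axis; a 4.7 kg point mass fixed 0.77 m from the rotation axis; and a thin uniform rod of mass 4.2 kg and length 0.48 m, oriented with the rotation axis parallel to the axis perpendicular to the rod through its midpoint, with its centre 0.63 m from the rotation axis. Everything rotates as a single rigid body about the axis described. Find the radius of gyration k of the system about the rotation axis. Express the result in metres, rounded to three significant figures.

0.649

Thin ring: I_cm = MR² = (3.8)(0.36)² = 0.49248 kg m^2; centre at d = 0.29 m, so I = I_cm + Md² gives I = 0.49248 + (3.8)(0.29)² = 0.81206 kg m^2.
Point mass: I_cm = 0; centre at d = 0.77 m, so I = I_cm + Md² gives I = 0 + (4.7)(0.77)² = 2.7866 kg m^2.
Thin rod: I_cm = (1/12)ML² = (1/12)(4.2)(0.48)² = 0.08064 kg m^2; centre at d = 0.63 m, so I = I_cm + Md² gives I = 0.08064 + (4.2)(0.63)² = 1.7476 kg m^2.
Total I = 5.3463 kg m^2; total mass M = 12.7 kg.
k = √(I/M) = √(5.3463/12.7) = 0.64882 m.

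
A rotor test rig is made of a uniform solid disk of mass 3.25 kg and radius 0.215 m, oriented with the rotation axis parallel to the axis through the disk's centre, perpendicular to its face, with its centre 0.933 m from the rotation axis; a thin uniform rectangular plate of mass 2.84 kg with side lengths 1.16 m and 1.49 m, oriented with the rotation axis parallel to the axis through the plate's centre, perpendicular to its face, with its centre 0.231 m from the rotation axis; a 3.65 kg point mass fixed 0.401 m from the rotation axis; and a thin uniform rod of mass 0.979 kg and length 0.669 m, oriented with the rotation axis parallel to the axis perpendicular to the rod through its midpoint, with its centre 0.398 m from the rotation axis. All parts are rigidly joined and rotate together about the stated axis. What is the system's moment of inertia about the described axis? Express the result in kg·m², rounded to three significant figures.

Solid disk: I_cm = (1/2)MR² = (1/2)(3.25)(0.215)² = 0.075116 kg·m²; centre at d = 0.933 m, so I = I_cm + Md² gives I = 0.075116 + (3.25)(0.933)² = 2.9042 kg·m².
Rectangular plate: I_cm = (1/12)M(a²+b²) = (1/12)(2.84)[(1.16)² + (1.49)²] = 0.84388 kg·m²; centre at d = 0.231 m, so I = I_cm + Md² gives I = 0.84388 + (2.84)(0.231)² = 0.99543 kg·m².
Point mass: I_cm = 0; centre at d = 0.401 m, so I = I_cm + Md² gives I = 0 + (3.65)(0.401)² = 0.58692 kg·m².
Thin rod: I_cm = (1/12)ML² = (1/12)(0.979)(0.669)² = 0.036514 kg·m²; centre at d = 0.398 m, so I = I_cm + Md² gives I = 0.036514 + (0.979)(0.398)² = 0.19159 kg·m².
Total I = 2.9042 + 0.99543 + 0.58692 + 0.19159 = 4.6781 kg·m².

4.68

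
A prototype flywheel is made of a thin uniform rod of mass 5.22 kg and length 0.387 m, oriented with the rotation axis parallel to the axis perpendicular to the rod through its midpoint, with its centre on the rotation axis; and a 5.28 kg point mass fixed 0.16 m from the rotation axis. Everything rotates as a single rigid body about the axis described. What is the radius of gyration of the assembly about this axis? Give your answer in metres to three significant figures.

0.138

Thin rod: I_cm = (1/12)ML² = (1/12)(5.22)(0.387)² = 0.06515 kg·m²; axis through the centre, so I = 0.06515 kg·m².
Point mass: I_cm = 0; centre at d = 0.16 m, so I = I_cm + Md² gives I = 0 + (5.28)(0.16)² = 0.13517 kg·m².
Total I = 0.20032 kg·m²; total mass M = 10.5 kg.
k = √(I/M) = √(0.20032/10.5) = 0.13812 m.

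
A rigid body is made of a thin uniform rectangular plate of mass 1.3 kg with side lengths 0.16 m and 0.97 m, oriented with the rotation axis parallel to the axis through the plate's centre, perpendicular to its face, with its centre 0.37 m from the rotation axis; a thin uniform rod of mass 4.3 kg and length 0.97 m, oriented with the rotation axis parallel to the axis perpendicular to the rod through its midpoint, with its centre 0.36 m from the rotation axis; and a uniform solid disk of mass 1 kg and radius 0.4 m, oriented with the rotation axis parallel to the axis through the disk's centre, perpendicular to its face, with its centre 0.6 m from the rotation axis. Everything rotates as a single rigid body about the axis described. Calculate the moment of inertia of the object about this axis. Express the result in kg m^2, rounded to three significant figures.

1.62

Rectangular plate: I_cm = (1/12)M(a²+b²) = (1/12)(1.3)[(0.16)² + (0.97)²] = 0.1047 kg m^2; centre at d = 0.37 m, so the parallel axis theorem gives I = 0.1047 + (1.3)(0.37)² = 0.28267 kg m^2.
Thin rod: I_cm = (1/12)ML² = (1/12)(4.3)(0.97)² = 0.33716 kg m^2; centre at d = 0.36 m, so the parallel axis theorem gives I = 0.33716 + (4.3)(0.36)² = 0.89444 kg m^2.
Solid disk: I_cm = (1/2)MR² = (1/2)(1)(0.4)² = 0.08 kg m^2; centre at d = 0.6 m, so the parallel axis theorem gives I = 0.08 + (1)(0.6)² = 0.44 kg m^2.
Total I = 0.28267 + 0.89444 + 0.44 = 1.6171 kg m^2.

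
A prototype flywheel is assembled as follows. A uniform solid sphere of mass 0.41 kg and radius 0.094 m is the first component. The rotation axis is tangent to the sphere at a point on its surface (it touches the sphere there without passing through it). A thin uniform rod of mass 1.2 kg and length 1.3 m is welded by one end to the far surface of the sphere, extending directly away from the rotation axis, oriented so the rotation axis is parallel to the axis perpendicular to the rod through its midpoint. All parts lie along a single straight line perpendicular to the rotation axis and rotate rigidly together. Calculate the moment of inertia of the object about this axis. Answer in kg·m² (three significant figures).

Solid sphere: I_cm = (2/5)MR² = (2/5)(0.41)(0.094)² = 0.0014491 kg·m²; centre at d = 0.094 m, so the parallel axis theorem gives I = 0.0014491 + (0.41)(0.094)² = 0.0050719 kg·m².
Thin rod: I_cm = (1/12)ML² = (1/12)(1.2)(1.3)² = 0.169 kg·m²; centre at d = 0.094 + 0.094 + 0.65 = 0.838 m, so the parallel axis theorem gives I = 0.169 + (1.2)(0.838)² = 1.0117 kg·m².
Total I = 0.0050719 + 1.0117 = 1.0168 kg·m².

1.02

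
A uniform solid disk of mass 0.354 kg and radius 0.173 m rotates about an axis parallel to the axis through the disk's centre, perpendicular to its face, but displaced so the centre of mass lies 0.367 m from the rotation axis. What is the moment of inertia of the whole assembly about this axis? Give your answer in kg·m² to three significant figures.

I_cm = (1/2)MR² = (1/2)(0.354)(0.173)² = 0.0052974 kg·m²; centre at d = 0.367 m, so I = I_cm + Md² gives I = 0.0052974 + (0.354)(0.367)² = 0.052977 kg·m².

0.0530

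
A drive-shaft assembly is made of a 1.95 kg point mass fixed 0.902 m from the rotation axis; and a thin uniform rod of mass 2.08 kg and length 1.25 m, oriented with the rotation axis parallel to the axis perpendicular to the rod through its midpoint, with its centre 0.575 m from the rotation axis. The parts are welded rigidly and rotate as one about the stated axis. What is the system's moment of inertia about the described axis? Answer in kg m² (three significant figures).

Point mass: I_cm = 0; centre at d = 0.902 m, so the parallel axis theorem gives I = 0 + (1.95)(0.902)² = 1.5865 kg m².
Thin rod: I_cm = (1/12)ML² = (1/12)(2.08)(1.25)² = 0.27083 kg m²; centre at d = 0.575 m, so the parallel axis theorem gives I = 0.27083 + (2.08)(0.575)² = 0.95853 kg m².
Total I = 1.5865 + 0.95853 = 2.5451 kg m².

2.55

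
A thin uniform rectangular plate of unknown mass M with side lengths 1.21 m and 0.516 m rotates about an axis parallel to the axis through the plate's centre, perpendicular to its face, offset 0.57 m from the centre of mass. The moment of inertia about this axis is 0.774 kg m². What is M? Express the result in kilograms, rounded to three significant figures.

1.65

I = I_cm + Md² = (1/12)M(a²+b²) + Md² = M·[0.0833333·[(1.21)² + (0.516)²] + (0.57)²] = M·0.4691.
So M = 0.774 / 0.4691 = 1.65 kg.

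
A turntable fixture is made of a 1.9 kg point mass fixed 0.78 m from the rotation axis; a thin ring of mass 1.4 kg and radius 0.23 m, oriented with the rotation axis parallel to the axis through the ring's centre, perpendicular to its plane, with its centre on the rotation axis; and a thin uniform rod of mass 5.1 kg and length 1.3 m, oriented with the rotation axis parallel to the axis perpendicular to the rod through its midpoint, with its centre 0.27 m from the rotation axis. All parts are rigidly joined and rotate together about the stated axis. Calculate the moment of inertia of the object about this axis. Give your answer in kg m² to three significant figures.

2.32

Point mass: I_cm = 0; centre at d = 0.78 m, so the parallel axis theorem gives I = 0 + (1.9)(0.78)² = 1.156 kg m².
Thin ring: I_cm = MR² = (1.4)(0.23)² = 0.07406 kg m²; axis through the centre, so I = 0.07406 kg m².
Thin rod: I_cm = (1/12)ML² = (1/12)(5.1)(1.3)² = 0.71825 kg m²; centre at d = 0.27 m, so the parallel axis theorem gives I = 0.71825 + (5.1)(0.27)² = 1.09 kg m².
Total I = 1.156 + 0.07406 + 1.09 = 2.3201 kg m².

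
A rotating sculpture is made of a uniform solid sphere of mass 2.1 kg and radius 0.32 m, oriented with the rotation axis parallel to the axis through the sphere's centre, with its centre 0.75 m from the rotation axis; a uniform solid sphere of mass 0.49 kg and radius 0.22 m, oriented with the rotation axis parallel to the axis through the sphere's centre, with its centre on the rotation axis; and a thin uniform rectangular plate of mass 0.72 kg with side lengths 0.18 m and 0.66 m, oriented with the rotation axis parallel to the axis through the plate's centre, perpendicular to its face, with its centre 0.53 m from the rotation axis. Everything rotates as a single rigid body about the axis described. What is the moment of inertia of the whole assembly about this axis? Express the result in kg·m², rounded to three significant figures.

Solid sphere: I_cm = (2/5)MR² = (2/5)(2.1)(0.32)² = 0.086016 kg·m²; centre at d = 0.75 m, so the parallel axis theorem gives I = 0.086016 + (2.1)(0.75)² = 1.2673 kg·m².
Solid sphere: I_cm = (2/5)MR² = (2/5)(0.49)(0.22)² = 0.0094864 kg·m²; axis through the centre, so I = 0.0094864 kg·m².
Rectangular plate: I_cm = (1/12)M(a²+b²) = (1/12)(0.72)[(0.18)² + (0.66)²] = 0.02808 kg·m²; centre at d = 0.53 m, so the parallel axis theorem gives I = 0.02808 + (0.72)(0.53)² = 0.23033 kg·m².
Total I = 1.2673 + 0.0094864 + 0.23033 = 1.5071 kg·m².

1.51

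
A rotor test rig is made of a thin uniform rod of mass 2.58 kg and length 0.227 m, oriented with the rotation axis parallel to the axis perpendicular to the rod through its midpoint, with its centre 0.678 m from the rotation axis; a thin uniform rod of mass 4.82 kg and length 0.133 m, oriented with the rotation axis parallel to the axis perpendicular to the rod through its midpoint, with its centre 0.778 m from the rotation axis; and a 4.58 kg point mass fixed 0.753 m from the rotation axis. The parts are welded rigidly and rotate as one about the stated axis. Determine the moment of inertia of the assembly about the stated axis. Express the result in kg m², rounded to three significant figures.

6.72

Thin rod: I_cm = (1/12)ML² = (1/12)(2.58)(0.227)² = 0.011079 kg m²; centre at d = 0.678 m, so the parallel axis theorem gives I = 0.011079 + (2.58)(0.678)² = 1.1971 kg m².
Thin rod: I_cm = (1/12)ML² = (1/12)(4.82)(0.133)² = 0.0071051 kg m²; centre at d = 0.778 m, so the parallel axis theorem gives I = 0.0071051 + (4.82)(0.778)² = 2.9246 kg m².
Point mass: I_cm = 0; centre at d = 0.753 m, so the parallel axis theorem gives I = 0 + (4.58)(0.753)² = 2.5969 kg m².
Total I = 1.1971 + 2.9246 + 2.5969 = 6.7185 kg m².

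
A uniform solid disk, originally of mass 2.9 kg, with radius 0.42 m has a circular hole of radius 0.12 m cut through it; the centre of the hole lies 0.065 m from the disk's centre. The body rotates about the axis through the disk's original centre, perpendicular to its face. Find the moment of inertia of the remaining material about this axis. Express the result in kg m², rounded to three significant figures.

0.253

Unpierced body about its centre: I₀ = (1/2)MR² = (1/2)(2.9)(0.42)² = 0.25578 kg m².
The removed disk has mass m = M·(r/R)² = (2.9)(0.12/0.42)² = 0.23673 kg (same uniform areal density).
Its moment of inertia about the rotation axis (parallel-axis theorem): I_hole = (1/2)mr² + md² = (1/2)(0.23673)(0.12)² + (0.23673)(0.065)² = 0.0027047 kg m².
Treating the hole as negative mass, I = I₀ − I_hole = 0.25578 − 0.0027047 = 0.25308 kg m².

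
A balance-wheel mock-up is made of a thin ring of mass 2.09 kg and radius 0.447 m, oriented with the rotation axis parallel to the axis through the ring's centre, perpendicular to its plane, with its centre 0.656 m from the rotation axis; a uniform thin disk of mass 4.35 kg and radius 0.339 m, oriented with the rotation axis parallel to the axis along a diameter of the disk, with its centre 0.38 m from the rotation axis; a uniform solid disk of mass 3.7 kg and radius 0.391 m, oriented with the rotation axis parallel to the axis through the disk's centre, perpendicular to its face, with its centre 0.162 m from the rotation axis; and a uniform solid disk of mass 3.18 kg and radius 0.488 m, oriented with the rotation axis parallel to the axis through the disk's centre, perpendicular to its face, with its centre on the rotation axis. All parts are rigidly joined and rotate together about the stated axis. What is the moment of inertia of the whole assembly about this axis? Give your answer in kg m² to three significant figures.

2.83

Thin ring: I_cm = MR² = (2.09)(0.447)² = 0.4176 kg m²; centre at d = 0.656 m, so I = I_cm + Md² gives I = 0.4176 + (2.09)(0.656)² = 1.317 kg m².
Thin disk: I_cm = (1/4)MR² = (1/4)(4.35)(0.339)² = 0.12498 kg m²; centre at d = 0.38 m, so I = I_cm + Md² gives I = 0.12498 + (4.35)(0.38)² = 0.75312 kg m².
Solid disk: I_cm = (1/2)MR² = (1/2)(3.7)(0.391)² = 0.28283 kg m²; centre at d = 0.162 m, so I = I_cm + Md² gives I = 0.28283 + (3.7)(0.162)² = 0.37993 kg m².
Solid disk: I_cm = (1/2)MR² = (1/2)(3.18)(0.488)² = 0.37865 kg m²; axis through the centre, so I = 0.37865 kg m².
Total I = 1.317 + 0.75312 + 0.37993 + 0.37865 = 2.8287 kg m².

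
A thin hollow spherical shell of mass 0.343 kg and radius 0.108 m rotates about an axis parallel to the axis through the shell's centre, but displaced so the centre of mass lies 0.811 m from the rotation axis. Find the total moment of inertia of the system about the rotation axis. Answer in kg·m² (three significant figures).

I_cm = (2/3)MR² = (2/3)(0.343)(0.108)² = 0.0026672 kg·m²; centre at d = 0.811 m, so the parallel axis theorem gives I = 0.0026672 + (0.343)(0.811)² = 0.22827 kg·m².

0.228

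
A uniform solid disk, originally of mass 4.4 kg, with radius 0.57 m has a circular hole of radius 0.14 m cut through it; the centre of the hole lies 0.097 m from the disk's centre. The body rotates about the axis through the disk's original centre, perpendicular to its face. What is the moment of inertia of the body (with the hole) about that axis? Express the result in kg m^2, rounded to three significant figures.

0.710

Unpierced body about its centre: I₀ = (1/2)MR² = (1/2)(4.4)(0.57)² = 0.71478 kg m^2.
The removed disk has mass m = M·(r/R)² = (4.4)(0.14/0.57)² = 0.26544 kg (same uniform areal density).
Its moment of inertia about the rotation axis (parallel-axis theorem): I_hole = (1/2)mr² + md² = (1/2)(0.26544)(0.14)² + (0.26544)(0.097)² = 0.0050988 kg m^2.
Treating the hole as negative mass, I = I₀ − I_hole = 0.71478 − 0.0050988 = 0.70968 kg m^2.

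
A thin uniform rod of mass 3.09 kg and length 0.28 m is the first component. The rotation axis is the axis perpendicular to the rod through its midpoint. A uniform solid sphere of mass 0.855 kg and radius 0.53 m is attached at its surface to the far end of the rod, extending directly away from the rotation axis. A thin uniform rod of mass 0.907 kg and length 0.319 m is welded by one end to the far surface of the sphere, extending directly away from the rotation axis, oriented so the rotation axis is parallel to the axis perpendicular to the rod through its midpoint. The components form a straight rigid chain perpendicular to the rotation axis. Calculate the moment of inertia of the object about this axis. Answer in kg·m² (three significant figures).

2.18

Thin rod: I_cm = (1/12)ML² = (1/12)(3.09)(0.28)² = 0.020188 kg·m²; axis through the centre, so I = 0.020188 kg·m².
Solid sphere: I_cm = (2/5)MR² = (2/5)(0.855)(0.53)² = 0.096068 kg·m²; centre at d = 0.14 + 0.53 = 0.67 m, so I = I_cm + Md² gives I = 0.096068 + (0.855)(0.67)² = 0.47988 kg·m².
Thin rod: I_cm = (1/12)ML² = (1/12)(0.907)(0.319)² = 0.0076914 kg·m²; centre at d = 0.14 + 0.53 + 0.53 + 0.1595 = 1.3595 m, so I = I_cm + Md² gives I = 0.0076914 + (0.907)(1.3595)² = 1.684 kg·m².
Total I = 0.020188 + 0.47988 + 1.684 = 2.1841 kg·m².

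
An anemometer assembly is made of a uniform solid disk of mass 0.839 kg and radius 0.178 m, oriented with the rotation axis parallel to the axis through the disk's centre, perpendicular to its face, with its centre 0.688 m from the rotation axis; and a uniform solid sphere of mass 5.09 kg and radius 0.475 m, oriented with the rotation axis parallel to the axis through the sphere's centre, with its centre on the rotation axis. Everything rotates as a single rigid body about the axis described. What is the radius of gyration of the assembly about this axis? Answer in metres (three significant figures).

Solid disk: I_cm = (1/2)MR² = (1/2)(0.839)(0.178)² = 0.013291 kg m^2; centre at d = 0.688 m, so I = I_cm + Md² gives I = 0.013291 + (0.839)(0.688)² = 0.41043 kg m^2.
Solid sphere: I_cm = (2/5)MR² = (2/5)(5.09)(0.475)² = 0.45937 kg m^2; axis through the centre, so I = 0.45937 kg m^2.
Total I = 0.8698 kg m^2; total mass M = 5.929 kg.
k = √(I/M) = √(0.8698/5.929) = 0.38302 m.

0.383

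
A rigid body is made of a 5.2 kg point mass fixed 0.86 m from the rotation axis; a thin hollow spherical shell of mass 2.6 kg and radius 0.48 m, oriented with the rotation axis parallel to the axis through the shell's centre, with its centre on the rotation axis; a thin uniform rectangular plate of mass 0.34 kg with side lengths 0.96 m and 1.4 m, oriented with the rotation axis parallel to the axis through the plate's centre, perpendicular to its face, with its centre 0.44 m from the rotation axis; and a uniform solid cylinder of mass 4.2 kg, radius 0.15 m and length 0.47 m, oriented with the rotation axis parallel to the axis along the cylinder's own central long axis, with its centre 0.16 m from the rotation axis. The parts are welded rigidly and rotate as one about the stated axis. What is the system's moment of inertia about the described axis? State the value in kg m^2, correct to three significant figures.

4.55

Point mass: I_cm = 0; centre at d = 0.86 m, so I = I_cm + Md² gives I = 0 + (5.2)(0.86)² = 3.8459 kg m^2.
Spherical shell: I_cm = (2/3)MR² = (2/3)(2.6)(0.48)² = 0.39936 kg m^2; axis through the centre, so I = 0.39936 kg m^2.
Rectangular plate: I_cm = (1/12)M(a²+b²) = (1/12)(0.34)[(0.96)² + (1.4)²] = 0.081645 kg m^2; centre at d = 0.44 m, so I = I_cm + Md² gives I = 0.081645 + (0.34)(0.44)² = 0.14747 kg m^2.
Solid cylinder: I_cm = (1/2)MR² = (1/2)(4.2)(0.15)² = 0.04725 kg m^2; centre at d = 0.16 m, so I = I_cm + Md² gives I = 0.04725 + (4.2)(0.16)² = 0.15477 kg m^2.
Total I = 3.8459 + 0.39936 + 0.14747 + 0.15477 = 4.5475 kg m^2.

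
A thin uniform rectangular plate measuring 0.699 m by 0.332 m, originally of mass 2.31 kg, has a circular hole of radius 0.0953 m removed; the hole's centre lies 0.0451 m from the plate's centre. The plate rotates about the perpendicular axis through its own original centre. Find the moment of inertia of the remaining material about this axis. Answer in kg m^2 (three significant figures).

Unpierced body about its centre: I₀ = (1/12)M(a²+b²) = (1/12)(2.31)[(0.699)² + (0.332)²] = 0.11527 kg m^2.
The removed disk has mass m = M·πr²/(ab) = (2.31)·π(0.0953)²/(0.699·0.332) = 0.28401 kg (same uniform areal density).
Its moment of inertia about the rotation axis (parallel-axis theorem): I_hole = (1/2)mr² + md² = (1/2)(0.28401)(0.0953)² + (0.28401)(0.0451)² = 0.0018674 kg m^2.
Treating the hole as negative mass, I = I₀ − I_hole = 0.11527 − 0.0018674 = 0.11341 kg m^2.

0.113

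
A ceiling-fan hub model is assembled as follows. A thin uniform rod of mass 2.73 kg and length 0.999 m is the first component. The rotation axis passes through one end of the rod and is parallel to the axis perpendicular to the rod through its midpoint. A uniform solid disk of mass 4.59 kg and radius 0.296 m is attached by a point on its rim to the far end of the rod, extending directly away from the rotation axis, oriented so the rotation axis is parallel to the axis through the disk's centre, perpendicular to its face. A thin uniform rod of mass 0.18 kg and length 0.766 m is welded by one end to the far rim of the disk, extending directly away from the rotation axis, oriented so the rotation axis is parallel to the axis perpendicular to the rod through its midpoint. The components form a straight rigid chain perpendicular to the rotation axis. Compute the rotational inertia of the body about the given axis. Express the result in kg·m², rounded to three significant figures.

9.52

Thin rod: I_cm = (1/12)ML² = (1/12)(2.73)(0.999)² = 0.22705 kg·m²; centre at d = 0.4995 m, so the parallel axis theorem gives I = 0.22705 + (2.73)(0.4995)² = 0.90818 kg·m².
Solid disk: I_cm = (1/2)MR² = (1/2)(4.59)(0.296)² = 0.20108 kg·m²; centre at d = 0.4995 + 0.4995 + 0.296 = 1.295 m, so the parallel axis theorem gives I = 0.20108 + (4.59)(1.295)² = 7.8986 kg·m².
Thin rod: I_cm = (1/12)ML² = (1/12)(0.18)(0.766)² = 0.0088013 kg·m²; centre at d = 0.4995 + 0.4995 + 0.296 + 0.296 + 0.383 = 1.974 m, so the parallel axis theorem gives I = 0.0088013 + (0.18)(1.974)² = 0.7102 kg·m².
Total I = 0.90818 + 7.8986 + 0.7102 = 9.517 kg·m².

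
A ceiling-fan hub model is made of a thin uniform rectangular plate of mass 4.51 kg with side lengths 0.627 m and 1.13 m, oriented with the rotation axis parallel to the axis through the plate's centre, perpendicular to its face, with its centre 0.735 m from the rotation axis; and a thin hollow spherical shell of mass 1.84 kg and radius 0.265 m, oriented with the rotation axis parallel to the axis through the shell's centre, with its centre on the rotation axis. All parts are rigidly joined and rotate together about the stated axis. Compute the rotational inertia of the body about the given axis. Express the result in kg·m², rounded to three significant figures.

3.15

Rectangular plate: I_cm = (1/12)M(a²+b²) = (1/12)(4.51)[(0.627)² + (1.13)²] = 0.62765 kg·m²; centre at d = 0.735 m, so the parallel axis theorem gives I = 0.62765 + (4.51)(0.735)² = 3.0641 kg·m².
Spherical shell: I_cm = (2/3)MR² = (2/3)(1.84)(0.265)² = 0.086143 kg·m²; axis through the centre, so I = 0.086143 kg·m².
Total I = 3.0641 + 0.086143 = 3.1502 kg·m².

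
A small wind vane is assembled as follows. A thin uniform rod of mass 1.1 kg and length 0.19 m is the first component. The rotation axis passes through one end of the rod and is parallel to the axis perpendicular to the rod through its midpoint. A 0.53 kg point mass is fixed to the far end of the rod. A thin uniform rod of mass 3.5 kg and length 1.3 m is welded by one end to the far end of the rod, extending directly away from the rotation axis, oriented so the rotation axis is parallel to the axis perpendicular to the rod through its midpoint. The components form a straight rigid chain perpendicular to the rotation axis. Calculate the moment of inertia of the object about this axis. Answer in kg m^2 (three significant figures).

Thin rod: I_cm = (1/12)ML² = (1/12)(1.1)(0.19)² = 0.0033092 kg m^2; centre at d = 0.095 m, so I = I_cm + Md² gives I = 0.0033092 + (1.1)(0.095)² = 0.013237 kg m^2.
Point mass: I_cm = 0; centre at d = 0.095 + 0.095 = 0.19 m, so I = I_cm + Md² gives I = 0 + (0.53)(0.19)² = 0.019133 kg m^2.
Thin rod: I_cm = (1/12)ML² = (1/12)(3.5)(1.3)² = 0.49292 kg m^2; centre at d = 0.095 + 0.095 + 0.65 = 0.84 m, so I = I_cm + Md² gives I = 0.49292 + (3.5)(0.84)² = 2.9625 kg m^2.
Total I = 0.013237 + 0.019133 + 2.9625 = 2.9949 kg m^2.

2.99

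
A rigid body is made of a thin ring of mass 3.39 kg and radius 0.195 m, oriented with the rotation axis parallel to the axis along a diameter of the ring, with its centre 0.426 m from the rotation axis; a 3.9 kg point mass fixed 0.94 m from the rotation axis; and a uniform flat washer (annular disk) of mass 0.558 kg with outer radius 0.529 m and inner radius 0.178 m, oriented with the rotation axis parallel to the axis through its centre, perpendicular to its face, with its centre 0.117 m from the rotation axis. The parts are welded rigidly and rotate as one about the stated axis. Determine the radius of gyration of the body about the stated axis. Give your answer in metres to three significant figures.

Thin ring: I_cm = (1/2)MR² = (1/2)(3.39)(0.195)² = 0.064452 kg m²; centre at d = 0.426 m, so the parallel axis theorem gives I = 0.064452 + (3.39)(0.426)² = 0.67966 kg m².
Point mass: I_cm = 0; centre at d = 0.94 m, so the parallel axis theorem gives I = 0 + (3.9)(0.94)² = 3.446 kg m².
Annular disk: I_cm = (1/2)M(R²+r²) = (1/2)(0.558)[(0.529)² + (0.178)²] = 0.086915 kg m²; centre at d = 0.117 m, so the parallel axis theorem gives I = 0.086915 + (0.558)(0.117)² = 0.094554 kg m².
Total I = 4.2202 kg m²; total mass M = 7.848 kg.
k = √(I/M) = √(4.2202/7.848) = 0.73331 m.

0.733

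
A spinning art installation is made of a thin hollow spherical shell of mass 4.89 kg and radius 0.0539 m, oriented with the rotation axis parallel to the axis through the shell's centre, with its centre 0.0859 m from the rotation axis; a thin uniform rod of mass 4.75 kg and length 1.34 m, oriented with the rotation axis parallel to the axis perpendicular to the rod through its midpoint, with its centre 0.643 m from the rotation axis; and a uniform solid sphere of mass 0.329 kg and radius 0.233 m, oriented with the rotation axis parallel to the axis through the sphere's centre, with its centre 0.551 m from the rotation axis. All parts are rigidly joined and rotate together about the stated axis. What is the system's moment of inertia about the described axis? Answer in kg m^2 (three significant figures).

Spherical shell: I_cm = (2/3)MR² = (2/3)(4.89)(0.0539)² = 0.009471 kg m^2; centre at d = 0.0859 m, so I = I_cm + Md² gives I = 0.009471 + (4.89)(0.0859)² = 0.045553 kg m^2.
Thin rod: I_cm = (1/12)ML² = (1/12)(4.75)(1.34)² = 0.71076 kg m^2; centre at d = 0.643 m, so I = I_cm + Md² gives I = 0.71076 + (4.75)(0.643)² = 2.6746 kg m^2.
Solid sphere: I_cm = (2/5)MR² = (2/5)(0.329)(0.233)² = 0.0071444 kg m^2; centre at d = 0.551 m, so I = I_cm + Md² gives I = 0.0071444 + (0.329)(0.551)² = 0.10703 kg m^2.
Total I = 0.045553 + 2.6746 + 0.10703 = 2.8272 kg m^2.

2.83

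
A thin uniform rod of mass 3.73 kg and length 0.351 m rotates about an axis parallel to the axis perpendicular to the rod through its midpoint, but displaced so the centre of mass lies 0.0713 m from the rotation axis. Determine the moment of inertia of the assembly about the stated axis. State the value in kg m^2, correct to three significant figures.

0.0573

I_cm = (1/12)ML² = (1/12)(3.73)(0.351)² = 0.038295 kg m^2; centre at d = 0.0713 m, so the parallel axis theorem gives I = 0.038295 + (3.73)(0.0713)² = 0.057257 kg m^2.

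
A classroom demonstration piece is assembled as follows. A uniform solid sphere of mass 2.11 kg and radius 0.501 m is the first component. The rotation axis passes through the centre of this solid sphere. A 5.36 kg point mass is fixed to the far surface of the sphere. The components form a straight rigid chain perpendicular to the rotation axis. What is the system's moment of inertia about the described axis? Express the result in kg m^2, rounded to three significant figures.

1.56

Solid sphere: I_cm = (2/5)MR² = (2/5)(2.11)(0.501)² = 0.21184 kg m^2; axis through the centre, so I = 0.21184 kg m^2.
Point mass: I_cm = 0; centre at d = 0.501 m, so the parallel axis theorem gives I = 0 + (5.36)(0.501)² = 1.3454 kg m^2.
Total I = 0.21184 + 1.3454 = 1.5572 kg m^2.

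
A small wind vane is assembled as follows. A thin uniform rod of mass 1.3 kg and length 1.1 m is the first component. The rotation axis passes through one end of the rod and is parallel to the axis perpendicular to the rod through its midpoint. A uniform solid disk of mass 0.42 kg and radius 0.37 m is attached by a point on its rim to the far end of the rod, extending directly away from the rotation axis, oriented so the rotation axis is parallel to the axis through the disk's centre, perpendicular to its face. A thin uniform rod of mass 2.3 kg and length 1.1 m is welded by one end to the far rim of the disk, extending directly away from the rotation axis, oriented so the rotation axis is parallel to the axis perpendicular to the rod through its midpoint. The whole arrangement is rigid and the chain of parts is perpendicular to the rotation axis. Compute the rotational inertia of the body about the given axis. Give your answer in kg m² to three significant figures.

Thin rod: I_cm = (1/12)ML² = (1/12)(1.3)(1.1)² = 0.13108 kg m²; centre at d = 0.55 m, so the parallel axis theorem gives I = 0.13108 + (1.3)(0.55)² = 0.52433 kg m².
Solid disk: I_cm = (1/2)MR² = (1/2)(0.42)(0.37)² = 0.028749 kg m²; centre at d = 0.55 + 0.55 + 0.37 = 1.47 m, so the parallel axis theorem gives I = 0.028749 + (0.42)(1.47)² = 0.93633 kg m².
Thin rod: I_cm = (1/12)ML² = (1/12)(2.3)(1.1)² = 0.23192 kg m²; centre at d = 0.55 + 0.55 + 0.37 + 0.37 + 0.55 = 2.39 m, so the parallel axis theorem gives I = 0.23192 + (2.3)(2.39)² = 13.37 kg m².
Total I = 0.52433 + 0.93633 + 13.37 = 14.83 kg m².

14.8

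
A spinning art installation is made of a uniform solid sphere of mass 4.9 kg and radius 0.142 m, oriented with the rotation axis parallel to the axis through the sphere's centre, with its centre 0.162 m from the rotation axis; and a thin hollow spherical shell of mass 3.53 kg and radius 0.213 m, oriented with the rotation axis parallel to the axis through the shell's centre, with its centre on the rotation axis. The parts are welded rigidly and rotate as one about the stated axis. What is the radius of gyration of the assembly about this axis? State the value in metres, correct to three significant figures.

Solid sphere: I_cm = (2/5)MR² = (2/5)(4.9)(0.142)² = 0.039521 kg·m²; centre at d = 0.162 m, so the parallel axis theorem gives I = 0.039521 + (4.9)(0.162)² = 0.16812 kg·m².
Spherical shell: I_cm = (2/3)MR² = (2/3)(3.53)(0.213)² = 0.10677 kg·m²; axis through the centre, so I = 0.10677 kg·m².
Total I = 0.27489 kg·m²; total mass M = 8.43 kg.
k = √(I/M) = √(0.27489/8.43) = 0.18058 m.

0.181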